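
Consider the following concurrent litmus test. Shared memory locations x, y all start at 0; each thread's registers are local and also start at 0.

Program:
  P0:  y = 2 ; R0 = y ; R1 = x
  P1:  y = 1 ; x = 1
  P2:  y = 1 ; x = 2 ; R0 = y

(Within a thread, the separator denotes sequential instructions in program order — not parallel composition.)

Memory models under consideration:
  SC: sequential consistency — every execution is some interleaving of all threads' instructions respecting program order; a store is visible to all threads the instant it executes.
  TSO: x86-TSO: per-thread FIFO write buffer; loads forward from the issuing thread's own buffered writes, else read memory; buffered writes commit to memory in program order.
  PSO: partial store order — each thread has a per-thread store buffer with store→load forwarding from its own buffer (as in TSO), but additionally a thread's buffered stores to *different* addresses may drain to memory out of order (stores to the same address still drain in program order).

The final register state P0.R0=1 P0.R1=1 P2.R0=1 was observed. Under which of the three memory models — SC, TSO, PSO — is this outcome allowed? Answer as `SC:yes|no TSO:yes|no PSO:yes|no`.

SC:yes TSO:yes PSO:yes

outcome vector order: (P0.R0,P0.R1,P2.R0)
SC (11): <1 0 1>; <1 1 1>; <1 1 2>; <1 2 1>; <1 2 2>; <2 0 1>; <2 0 2>; <2 1 1>; <2 1 2>; <2 2 1>; <2 2 2>
TSO (12): <1 0 1>; <1 0 2>; <1 1 1>; <1 1 2>; <1 2 1>; <1 2 2>; <2 0 1>; <2 0 2>; <2 1 1>; <2 1 2>; <2 2 1>; <2 2 2>
PSO (12): <1 0 1>; <1 0 2>; <1 1 1>; <1 1 2>; <1 2 1>; <1 2 2>; <2 0 1>; <2 0 2>; <2 1 1>; <2 1 2>; <2 2 1>; <2 2 2>
target <1 1 1> ∈ {SC,TSO,PSO}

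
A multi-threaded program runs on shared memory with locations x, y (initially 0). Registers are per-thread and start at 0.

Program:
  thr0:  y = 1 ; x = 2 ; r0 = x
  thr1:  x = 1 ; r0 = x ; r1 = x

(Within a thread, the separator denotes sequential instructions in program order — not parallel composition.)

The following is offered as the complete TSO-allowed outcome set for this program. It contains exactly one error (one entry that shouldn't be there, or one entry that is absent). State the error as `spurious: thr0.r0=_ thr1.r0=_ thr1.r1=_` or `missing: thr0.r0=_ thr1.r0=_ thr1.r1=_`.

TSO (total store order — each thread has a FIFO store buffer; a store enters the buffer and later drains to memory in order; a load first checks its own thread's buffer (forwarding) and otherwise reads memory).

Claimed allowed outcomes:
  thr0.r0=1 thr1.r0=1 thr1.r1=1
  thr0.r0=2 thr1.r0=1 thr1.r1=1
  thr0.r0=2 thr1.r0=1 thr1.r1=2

missing: thr0.r0=2 thr1.r0=2 thr1.r1=2

outcome vector order: (thr0.r0,thr1.r0,thr1.r1)
TSO (4): <1 1 1>, <2 1 1>, <2 1 2>, <2 2 2>
TSO∖claimed = {<2 2 2>}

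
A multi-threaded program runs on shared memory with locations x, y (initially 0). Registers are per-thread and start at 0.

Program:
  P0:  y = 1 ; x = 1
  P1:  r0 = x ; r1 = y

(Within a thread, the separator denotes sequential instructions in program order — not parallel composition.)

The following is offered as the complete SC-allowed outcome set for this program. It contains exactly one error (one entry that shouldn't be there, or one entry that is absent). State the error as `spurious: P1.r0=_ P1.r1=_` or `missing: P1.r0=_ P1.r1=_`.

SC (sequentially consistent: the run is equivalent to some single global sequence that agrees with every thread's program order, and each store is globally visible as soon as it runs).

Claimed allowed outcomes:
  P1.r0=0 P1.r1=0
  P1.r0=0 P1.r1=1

missing: P1.r0=1 P1.r1=1

outcome vector order: (P1.r0,P1.r1)
SC: 3 outcomes — {<0 0> <0 1> <1 1>}
SC∖claimed = {<1 1>}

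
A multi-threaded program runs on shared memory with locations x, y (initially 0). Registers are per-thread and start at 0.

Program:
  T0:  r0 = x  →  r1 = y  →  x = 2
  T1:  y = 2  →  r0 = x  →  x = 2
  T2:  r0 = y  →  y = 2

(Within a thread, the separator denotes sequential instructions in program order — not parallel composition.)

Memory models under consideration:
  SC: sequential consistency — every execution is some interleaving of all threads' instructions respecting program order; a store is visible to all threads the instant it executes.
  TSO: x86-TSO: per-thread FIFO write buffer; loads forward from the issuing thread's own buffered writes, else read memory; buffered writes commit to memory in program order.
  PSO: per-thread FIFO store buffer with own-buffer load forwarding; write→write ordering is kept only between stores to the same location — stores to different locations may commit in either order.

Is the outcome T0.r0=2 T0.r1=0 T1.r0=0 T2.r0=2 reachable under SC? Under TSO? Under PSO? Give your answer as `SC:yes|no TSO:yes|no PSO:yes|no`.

outcome vector order: (T0.r0,T0.r1,T1.r0,T2.r0)
under SC → (0,0,0,0) (0,0,0,2) (0,0,2,0) (0,0,2,2) (0,2,0,0) (0,2,0,2) (0,2,2,0) (0,2,2,2) (2,2,0,0) (2,2,0,2)
under TSO → (0,0,0,0) (0,0,0,2) (0,0,2,0) (0,0,2,2) (0,2,0,0) (0,2,0,2) (0,2,2,0) (0,2,2,2) (2,2,0,0) (2,2,0,2)
under PSO → (0,0,0,0) (0,0,0,2) (0,0,2,0) (0,0,2,2) (0,2,0,0) (0,2,0,2) (0,2,2,0) (0,2,2,2) (2,0,0,0) (2,0,0,2) (2,2,0,0) (2,2,0,2)
target (2,0,0,2) ∈ {PSO}

SC:no TSO:no PSO:yes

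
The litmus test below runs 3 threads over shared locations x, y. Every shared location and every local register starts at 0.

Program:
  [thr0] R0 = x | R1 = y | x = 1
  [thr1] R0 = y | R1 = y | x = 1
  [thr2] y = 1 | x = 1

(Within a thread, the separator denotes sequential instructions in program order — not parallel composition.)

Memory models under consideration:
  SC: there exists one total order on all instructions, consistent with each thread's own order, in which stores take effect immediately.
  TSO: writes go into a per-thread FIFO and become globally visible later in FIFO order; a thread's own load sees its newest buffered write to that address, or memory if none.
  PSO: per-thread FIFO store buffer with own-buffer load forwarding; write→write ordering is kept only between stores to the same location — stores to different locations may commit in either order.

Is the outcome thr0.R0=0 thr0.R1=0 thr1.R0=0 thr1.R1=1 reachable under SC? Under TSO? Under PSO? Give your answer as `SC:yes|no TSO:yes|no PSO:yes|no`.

outcome vector order: (thr0.R0,thr0.R1,thr1.R0,thr1.R1)
[SC] allowed = {<0 0 0 0>; <0 0 0 1>; <0 0 1 1>; <0 1 0 0>; <0 1 0 1>; <0 1 1 1>; <1 0 0 0>; <1 1 0 0>; <1 1 0 1>; <1 1 1 1>}
[TSO] allowed = {<0 0 0 0>; <0 0 0 1>; <0 0 1 1>; <0 1 0 0>; <0 1 0 1>; <0 1 1 1>; <1 0 0 0>; <1 1 0 0>; <1 1 0 1>; <1 1 1 1>}
[PSO] allowed = {<0 0 0 0>; <0 0 0 1>; <0 0 1 1>; <0 1 0 0>; <0 1 0 1>; <0 1 1 1>; <1 0 0 0>; <1 0 0 1>; <1 0 1 1>; <1 1 0 0>; <1 1 0 1>; <1 1 1 1>}
target <0 0 0 1> ∈ {SC,TSO,PSO}

SC:yes TSO:yes PSO:yes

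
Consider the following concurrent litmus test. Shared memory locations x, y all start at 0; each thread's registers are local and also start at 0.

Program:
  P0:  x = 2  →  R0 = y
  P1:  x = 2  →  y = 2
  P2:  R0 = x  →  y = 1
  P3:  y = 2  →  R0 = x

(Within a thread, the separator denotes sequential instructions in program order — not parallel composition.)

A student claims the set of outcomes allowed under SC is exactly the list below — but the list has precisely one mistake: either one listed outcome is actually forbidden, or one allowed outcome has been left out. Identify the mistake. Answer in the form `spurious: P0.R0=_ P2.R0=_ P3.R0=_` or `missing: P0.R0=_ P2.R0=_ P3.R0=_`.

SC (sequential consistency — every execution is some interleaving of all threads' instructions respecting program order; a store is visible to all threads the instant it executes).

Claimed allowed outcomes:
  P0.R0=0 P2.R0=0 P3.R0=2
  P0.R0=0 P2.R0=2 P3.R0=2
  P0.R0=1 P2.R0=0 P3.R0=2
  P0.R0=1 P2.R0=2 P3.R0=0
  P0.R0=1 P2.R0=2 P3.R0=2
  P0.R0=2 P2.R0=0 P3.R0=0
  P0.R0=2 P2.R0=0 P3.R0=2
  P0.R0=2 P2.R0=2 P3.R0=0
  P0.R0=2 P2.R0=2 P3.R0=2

missing: P0.R0=1 P2.R0=0 P3.R0=0

outcome vector order: (P0.R0,P2.R0,P3.R0)
SC: 10 outcomes — {0/0/2 0/2/2 1/0/0 1/0/2 1/2/0 1/2/2 2/0/0 2/0/2 2/2/0 2/2/2}
SC∖claimed = {1/0/0}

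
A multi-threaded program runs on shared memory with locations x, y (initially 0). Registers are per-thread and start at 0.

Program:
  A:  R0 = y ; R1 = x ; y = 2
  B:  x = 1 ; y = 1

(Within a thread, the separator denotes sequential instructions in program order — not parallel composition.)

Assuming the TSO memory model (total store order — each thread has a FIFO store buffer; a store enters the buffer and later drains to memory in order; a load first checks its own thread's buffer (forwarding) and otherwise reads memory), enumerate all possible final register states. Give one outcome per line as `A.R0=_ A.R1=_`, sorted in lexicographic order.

outcome vector order: (A.R0,A.R1)
|TSO outcomes| = 3

A.R0=0 A.R1=0
A.R0=0 A.R1=1
A.R0=1 A.R1=1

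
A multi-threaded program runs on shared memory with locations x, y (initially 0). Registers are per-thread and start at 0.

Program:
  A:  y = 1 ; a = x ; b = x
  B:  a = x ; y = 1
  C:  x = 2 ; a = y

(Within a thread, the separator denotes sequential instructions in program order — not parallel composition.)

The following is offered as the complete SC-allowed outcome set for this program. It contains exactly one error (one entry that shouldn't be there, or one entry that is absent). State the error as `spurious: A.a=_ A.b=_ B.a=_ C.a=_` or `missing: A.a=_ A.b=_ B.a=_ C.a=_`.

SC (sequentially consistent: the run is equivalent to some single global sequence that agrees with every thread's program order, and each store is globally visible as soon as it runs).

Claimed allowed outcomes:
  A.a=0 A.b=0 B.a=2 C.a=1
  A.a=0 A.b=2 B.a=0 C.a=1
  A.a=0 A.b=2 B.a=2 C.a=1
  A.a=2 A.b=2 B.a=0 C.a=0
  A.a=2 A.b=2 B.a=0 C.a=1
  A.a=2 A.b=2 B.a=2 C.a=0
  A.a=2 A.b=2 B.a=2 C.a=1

missing: A.a=0 A.b=0 B.a=0 C.a=1

outcome vector order: (A.a,A.b,B.a,C.a)
[SC] allowed = {(0,0,0,1); (0,0,2,1); (0,2,0,1); (0,2,2,1); (2,2,0,0); (2,2,0,1); (2,2,2,0); (2,2,2,1)}
SC∖claimed = {(0,0,0,1)}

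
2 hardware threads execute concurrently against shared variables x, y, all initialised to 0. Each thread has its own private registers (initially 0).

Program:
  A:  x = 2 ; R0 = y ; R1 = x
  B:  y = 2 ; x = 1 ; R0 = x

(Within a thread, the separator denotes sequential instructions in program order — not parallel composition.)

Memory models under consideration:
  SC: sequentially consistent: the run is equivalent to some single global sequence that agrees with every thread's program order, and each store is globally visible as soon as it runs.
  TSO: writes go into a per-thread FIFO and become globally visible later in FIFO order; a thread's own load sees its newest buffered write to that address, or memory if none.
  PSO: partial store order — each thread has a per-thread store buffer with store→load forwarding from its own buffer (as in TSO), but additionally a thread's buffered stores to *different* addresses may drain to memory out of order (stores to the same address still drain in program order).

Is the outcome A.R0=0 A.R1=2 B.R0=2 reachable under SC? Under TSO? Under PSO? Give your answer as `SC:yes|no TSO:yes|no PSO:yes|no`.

SC:no TSO:yes PSO:yes

outcome vector order: (A.R0,A.R1,B.R0)
under SC → (0,1,1) (0,2,1) (2,1,1) (2,2,1) (2,2,2)
under TSO → (0,1,1) (0,2,1) (0,2,2) (2,1,1) (2,2,1) (2,2,2)
under PSO → (0,1,1) (0,2,1) (0,2,2) (2,1,1) (2,2,1) (2,2,2)
target (0,2,2) ∈ {TSO,PSO}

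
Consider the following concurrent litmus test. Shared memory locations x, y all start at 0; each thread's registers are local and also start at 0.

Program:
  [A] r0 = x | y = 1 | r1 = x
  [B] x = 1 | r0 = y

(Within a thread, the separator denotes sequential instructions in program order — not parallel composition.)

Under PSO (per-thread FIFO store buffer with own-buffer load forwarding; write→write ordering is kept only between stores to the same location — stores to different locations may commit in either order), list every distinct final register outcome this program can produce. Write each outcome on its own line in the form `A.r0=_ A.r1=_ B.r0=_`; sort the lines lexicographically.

outcome vector order: (A.r0,A.r1,B.r0)
|PSO outcomes| = 6

A.r0=0 A.r1=0 B.r0=0
A.r0=0 A.r1=0 B.r0=1
A.r0=0 A.r1=1 B.r0=0
A.r0=0 A.r1=1 B.r0=1
A.r0=1 A.r1=1 B.r0=0
A.r0=1 A.r1=1 B.r0=1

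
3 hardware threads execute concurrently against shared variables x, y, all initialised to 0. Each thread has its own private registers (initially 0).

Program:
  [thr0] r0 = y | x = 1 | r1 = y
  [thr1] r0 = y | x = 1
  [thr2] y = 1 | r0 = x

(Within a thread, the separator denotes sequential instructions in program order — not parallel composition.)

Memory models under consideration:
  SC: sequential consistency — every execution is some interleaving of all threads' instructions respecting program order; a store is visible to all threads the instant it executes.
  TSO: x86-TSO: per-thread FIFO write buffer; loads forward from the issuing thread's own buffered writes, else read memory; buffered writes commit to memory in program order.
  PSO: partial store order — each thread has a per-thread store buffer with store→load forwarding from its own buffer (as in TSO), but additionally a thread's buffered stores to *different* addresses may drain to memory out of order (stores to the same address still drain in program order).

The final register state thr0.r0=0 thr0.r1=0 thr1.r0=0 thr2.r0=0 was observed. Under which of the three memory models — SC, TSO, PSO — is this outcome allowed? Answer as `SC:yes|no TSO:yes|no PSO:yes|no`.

SC:no TSO:yes PSO:yes

outcome vector order: (thr0.r0,thr0.r1,thr1.r0,thr2.r0)
under SC → 0001 0011 0100 0101 0110 0111 1100 1101 1110 1111
under TSO → 0000 0001 0010 0011 0100 0101 0110 0111 1100 1101 1110 1111
under PSO → 0000 0001 0010 0011 0100 0101 0110 0111 1100 1101 1110 1111
target 0000 ∈ {TSO,PSO}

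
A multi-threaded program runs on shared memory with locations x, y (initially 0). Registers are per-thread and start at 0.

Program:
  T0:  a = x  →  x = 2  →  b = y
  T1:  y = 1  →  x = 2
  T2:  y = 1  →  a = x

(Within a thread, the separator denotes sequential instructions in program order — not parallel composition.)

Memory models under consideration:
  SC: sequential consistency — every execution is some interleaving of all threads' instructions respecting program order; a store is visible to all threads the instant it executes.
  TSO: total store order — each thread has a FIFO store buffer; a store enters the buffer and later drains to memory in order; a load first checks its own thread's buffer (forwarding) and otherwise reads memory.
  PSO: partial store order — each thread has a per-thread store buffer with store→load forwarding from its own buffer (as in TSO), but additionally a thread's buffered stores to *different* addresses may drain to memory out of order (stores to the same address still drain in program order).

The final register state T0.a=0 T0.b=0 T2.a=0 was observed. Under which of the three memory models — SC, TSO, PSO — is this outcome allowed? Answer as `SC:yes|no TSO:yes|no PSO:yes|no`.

outcome vector order: (T0.a,T0.b,T2.a)
under SC → (0,0,2), (0,1,0), (0,1,2), (2,1,0), (2,1,2)
under TSO → (0,0,0), (0,0,2), (0,1,0), (0,1,2), (2,1,0), (2,1,2)
under PSO → (0,0,0), (0,0,2), (0,1,0), (0,1,2), (2,0,0), (2,0,2), (2,1,0), (2,1,2)
target (0,0,0) ∈ {TSO,PSO}

SC:no TSO:yes PSO:yes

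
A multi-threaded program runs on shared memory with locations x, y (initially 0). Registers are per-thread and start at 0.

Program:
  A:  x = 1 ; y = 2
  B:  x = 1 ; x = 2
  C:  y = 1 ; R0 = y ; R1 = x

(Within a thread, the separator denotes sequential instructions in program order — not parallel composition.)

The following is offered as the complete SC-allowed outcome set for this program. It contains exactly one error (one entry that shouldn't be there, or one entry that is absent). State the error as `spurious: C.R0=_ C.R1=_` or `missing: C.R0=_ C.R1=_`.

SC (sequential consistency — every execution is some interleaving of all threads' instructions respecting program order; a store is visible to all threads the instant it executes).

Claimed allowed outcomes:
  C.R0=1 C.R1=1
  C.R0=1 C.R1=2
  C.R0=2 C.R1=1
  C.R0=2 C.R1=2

outcome vector order: (C.R0,C.R1)
SC: 5 outcomes — {<1 0>, <1 1>, <1 2>, <2 1>, <2 2>}
SC∖claimed = {<1 0>}

missing: C.R0=1 C.R1=0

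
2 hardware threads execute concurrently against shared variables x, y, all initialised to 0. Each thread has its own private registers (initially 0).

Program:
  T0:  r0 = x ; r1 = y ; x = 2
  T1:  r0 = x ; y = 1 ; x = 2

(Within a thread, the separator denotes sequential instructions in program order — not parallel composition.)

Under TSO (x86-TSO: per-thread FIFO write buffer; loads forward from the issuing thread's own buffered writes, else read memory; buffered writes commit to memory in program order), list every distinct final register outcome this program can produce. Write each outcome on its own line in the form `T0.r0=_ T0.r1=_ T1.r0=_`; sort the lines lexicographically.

outcome vector order: (T0.r0,T0.r1,T1.r0)
|TSO outcomes| = 4

T0.r0=0 T0.r1=0 T1.r0=0
T0.r0=0 T0.r1=0 T1.r0=2
T0.r0=0 T0.r1=1 T1.r0=0
T0.r0=2 T0.r1=1 T1.r0=0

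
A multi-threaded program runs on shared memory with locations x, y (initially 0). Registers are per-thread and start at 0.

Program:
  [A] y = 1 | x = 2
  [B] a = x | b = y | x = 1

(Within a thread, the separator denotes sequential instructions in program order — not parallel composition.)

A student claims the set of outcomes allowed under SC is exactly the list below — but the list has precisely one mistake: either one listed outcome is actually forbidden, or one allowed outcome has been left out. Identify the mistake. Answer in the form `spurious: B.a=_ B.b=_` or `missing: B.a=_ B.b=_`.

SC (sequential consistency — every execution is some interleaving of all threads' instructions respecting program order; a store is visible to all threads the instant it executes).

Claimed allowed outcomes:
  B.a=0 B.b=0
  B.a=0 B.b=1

missing: B.a=2 B.b=1

outcome vector order: (B.a,B.b)
under SC → <0 0>, <0 1>, <2 1>
SC∖claimed = {<2 1>}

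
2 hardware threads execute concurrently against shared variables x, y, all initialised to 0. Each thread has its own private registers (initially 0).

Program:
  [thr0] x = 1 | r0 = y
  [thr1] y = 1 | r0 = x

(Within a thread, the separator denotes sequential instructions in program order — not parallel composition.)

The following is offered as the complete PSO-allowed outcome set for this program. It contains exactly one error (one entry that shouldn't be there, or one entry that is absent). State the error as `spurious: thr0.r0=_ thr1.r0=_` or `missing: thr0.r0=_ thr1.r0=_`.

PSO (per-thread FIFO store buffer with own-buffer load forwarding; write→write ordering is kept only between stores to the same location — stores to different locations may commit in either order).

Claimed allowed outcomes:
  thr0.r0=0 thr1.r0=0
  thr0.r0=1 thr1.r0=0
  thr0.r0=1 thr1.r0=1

outcome vector order: (thr0.r0,thr1.r0)
under PSO → 0/0, 0/1, 1/0, 1/1
PSO∖claimed = {0/1}

missing: thr0.r0=0 thr1.r0=1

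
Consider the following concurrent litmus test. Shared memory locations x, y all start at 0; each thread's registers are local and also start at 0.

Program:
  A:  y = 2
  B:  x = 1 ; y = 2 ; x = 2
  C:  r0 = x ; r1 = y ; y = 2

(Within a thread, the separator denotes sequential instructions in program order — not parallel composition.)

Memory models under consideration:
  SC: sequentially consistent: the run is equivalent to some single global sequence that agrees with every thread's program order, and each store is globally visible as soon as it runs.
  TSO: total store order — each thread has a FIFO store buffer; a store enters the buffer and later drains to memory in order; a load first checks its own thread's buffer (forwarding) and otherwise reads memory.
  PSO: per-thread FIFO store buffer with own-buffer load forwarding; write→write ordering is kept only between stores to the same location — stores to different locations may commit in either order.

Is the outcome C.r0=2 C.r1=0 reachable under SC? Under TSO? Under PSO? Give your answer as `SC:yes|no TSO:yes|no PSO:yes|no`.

outcome vector order: (C.r0,C.r1)
under SC → <0 0>, <0 2>, <1 0>, <1 2>, <2 2>
under TSO → <0 0>, <0 2>, <1 0>, <1 2>, <2 2>
under PSO → <0 0>, <0 2>, <1 0>, <1 2>, <2 0>, <2 2>
target <2 0> ∈ {PSO}

SC:no TSO:no PSO:yes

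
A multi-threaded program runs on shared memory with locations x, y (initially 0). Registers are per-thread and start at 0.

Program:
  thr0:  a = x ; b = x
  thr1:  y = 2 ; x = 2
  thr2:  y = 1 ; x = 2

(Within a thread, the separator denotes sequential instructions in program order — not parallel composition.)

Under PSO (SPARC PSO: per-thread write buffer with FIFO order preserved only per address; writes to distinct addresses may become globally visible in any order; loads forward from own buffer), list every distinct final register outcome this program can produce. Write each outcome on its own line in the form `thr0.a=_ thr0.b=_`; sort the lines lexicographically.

outcome vector order: (thr0.a,thr0.b)
|PSO outcomes| = 3

thr0.a=0 thr0.b=0
thr0.a=0 thr0.b=2
thr0.a=2 thr0.b=2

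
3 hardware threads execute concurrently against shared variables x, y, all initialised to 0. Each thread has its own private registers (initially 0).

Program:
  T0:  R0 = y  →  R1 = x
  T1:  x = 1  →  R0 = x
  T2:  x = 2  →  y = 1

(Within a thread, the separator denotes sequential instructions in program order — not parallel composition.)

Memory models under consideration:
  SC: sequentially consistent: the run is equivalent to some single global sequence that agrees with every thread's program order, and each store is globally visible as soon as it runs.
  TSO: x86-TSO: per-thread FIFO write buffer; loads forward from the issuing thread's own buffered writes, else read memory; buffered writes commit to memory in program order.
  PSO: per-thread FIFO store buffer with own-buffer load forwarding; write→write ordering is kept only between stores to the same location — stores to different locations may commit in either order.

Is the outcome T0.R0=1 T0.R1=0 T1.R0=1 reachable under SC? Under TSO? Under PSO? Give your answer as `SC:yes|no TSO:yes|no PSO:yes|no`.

outcome vector order: (T0.R0,T0.R1,T1.R0)
under SC → <0 0 1> <0 0 2> <0 1 1> <0 1 2> <0 2 1> <0 2 2> <1 1 1> <1 2 1> <1 2 2>
under TSO → <0 0 1> <0 0 2> <0 1 1> <0 1 2> <0 2 1> <0 2 2> <1 1 1> <1 2 1> <1 2 2>
under PSO → <0 0 1> <0 0 2> <0 1 1> <0 1 2> <0 2 1> <0 2 2> <1 0 1> <1 0 2> <1 1 1> <1 1 2> <1 2 1> <1 2 2>
target <1 0 1> ∈ {PSO}

SC:no TSO:no PSO:yes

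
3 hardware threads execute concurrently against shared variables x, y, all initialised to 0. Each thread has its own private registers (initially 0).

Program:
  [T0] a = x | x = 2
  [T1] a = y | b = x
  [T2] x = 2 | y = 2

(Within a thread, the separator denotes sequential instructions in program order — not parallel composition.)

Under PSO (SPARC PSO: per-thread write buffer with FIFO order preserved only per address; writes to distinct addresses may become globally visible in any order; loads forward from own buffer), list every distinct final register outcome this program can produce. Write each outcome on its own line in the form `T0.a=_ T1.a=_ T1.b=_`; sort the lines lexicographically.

outcome vector order: (T0.a,T1.a,T1.b)
|PSO outcomes| = 8

T0.a=0 T1.a=0 T1.b=0
T0.a=0 T1.a=0 T1.b=2
T0.a=0 T1.a=2 T1.b=0
T0.a=0 T1.a=2 T1.b=2
T0.a=2 T1.a=0 T1.b=0
T0.a=2 T1.a=0 T1.b=2
T0.a=2 T1.a=2 T1.b=0
T0.a=2 T1.a=2 T1.b=2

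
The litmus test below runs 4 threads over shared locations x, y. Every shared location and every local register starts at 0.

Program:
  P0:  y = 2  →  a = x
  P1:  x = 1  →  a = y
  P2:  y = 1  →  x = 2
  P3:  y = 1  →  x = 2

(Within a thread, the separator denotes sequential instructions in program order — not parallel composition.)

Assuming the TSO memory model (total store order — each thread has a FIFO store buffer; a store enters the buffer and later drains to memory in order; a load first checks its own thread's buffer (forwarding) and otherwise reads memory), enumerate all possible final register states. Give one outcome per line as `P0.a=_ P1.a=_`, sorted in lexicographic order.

P0.a=0 P1.a=0
P0.a=0 P1.a=1
P0.a=0 P1.a=2
P0.a=1 P1.a=0
P0.a=1 P1.a=1
P0.a=1 P1.a=2
P0.a=2 P1.a=0
P0.a=2 P1.a=1
P0.a=2 P1.a=2

outcome vector order: (P0.a,P1.a)
|TSO outcomes| = 9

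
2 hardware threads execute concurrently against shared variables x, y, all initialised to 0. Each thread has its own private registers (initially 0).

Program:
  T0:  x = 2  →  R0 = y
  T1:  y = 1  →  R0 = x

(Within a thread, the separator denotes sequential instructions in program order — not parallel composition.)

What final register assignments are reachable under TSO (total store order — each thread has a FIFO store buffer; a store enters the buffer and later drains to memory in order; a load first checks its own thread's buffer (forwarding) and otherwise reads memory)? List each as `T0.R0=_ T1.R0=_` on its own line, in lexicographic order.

outcome vector order: (T0.R0,T1.R0)
|TSO outcomes| = 4

T0.R0=0 T1.R0=0
T0.R0=0 T1.R0=2
T0.R0=1 T1.R0=0
T0.R0=1 T1.R0=2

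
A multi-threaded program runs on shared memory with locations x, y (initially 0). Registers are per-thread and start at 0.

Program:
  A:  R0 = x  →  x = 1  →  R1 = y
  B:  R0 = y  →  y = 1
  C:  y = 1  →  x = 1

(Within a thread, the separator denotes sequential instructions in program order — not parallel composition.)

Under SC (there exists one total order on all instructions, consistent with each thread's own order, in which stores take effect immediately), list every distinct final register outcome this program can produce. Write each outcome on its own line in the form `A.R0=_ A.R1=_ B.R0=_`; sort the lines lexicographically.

outcome vector order: (A.R0,A.R1,B.R0)
|SC outcomes| = 6

A.R0=0 A.R1=0 B.R0=0
A.R0=0 A.R1=0 B.R0=1
A.R0=0 A.R1=1 B.R0=0
A.R0=0 A.R1=1 B.R0=1
A.R0=1 A.R1=1 B.R0=0
A.R0=1 A.R1=1 B.R0=1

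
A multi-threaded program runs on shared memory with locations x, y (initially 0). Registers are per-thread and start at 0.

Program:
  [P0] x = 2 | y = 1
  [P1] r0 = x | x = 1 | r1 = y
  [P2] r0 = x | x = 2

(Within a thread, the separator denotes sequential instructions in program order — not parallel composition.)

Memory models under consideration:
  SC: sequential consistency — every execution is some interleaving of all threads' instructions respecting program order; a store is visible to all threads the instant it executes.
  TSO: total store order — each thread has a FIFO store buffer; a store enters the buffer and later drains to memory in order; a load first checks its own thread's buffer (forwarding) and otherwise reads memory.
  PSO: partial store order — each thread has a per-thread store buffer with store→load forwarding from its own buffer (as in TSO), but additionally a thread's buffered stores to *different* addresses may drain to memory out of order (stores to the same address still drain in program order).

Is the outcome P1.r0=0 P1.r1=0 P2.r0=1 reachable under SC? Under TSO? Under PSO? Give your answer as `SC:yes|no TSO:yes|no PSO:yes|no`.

outcome vector order: (P1.r0,P1.r1,P2.r0)
SC: 12 outcomes — {0/0/0; 0/0/1; 0/0/2; 0/1/0; 0/1/1; 0/1/2; 2/0/0; 2/0/1; 2/0/2; 2/1/0; 2/1/1; 2/1/2}
TSO: 12 outcomes — {0/0/0; 0/0/1; 0/0/2; 0/1/0; 0/1/1; 0/1/2; 2/0/0; 2/0/1; 2/0/2; 2/1/0; 2/1/1; 2/1/2}
PSO: 12 outcomes — {0/0/0; 0/0/1; 0/0/2; 0/1/0; 0/1/1; 0/1/2; 2/0/0; 2/0/1; 2/0/2; 2/1/0; 2/1/1; 2/1/2}
target 0/0/1 ∈ {SC,TSO,PSO}

SC:yes TSO:yes PSO:yes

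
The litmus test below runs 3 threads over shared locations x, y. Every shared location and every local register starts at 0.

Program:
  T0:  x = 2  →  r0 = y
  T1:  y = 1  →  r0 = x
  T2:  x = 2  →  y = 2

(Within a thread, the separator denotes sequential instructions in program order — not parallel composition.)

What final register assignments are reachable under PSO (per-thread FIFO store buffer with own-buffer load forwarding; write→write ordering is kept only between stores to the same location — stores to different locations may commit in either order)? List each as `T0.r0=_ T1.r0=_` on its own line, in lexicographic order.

outcome vector order: (T0.r0,T1.r0)
|PSO outcomes| = 6

T0.r0=0 T1.r0=0
T0.r0=0 T1.r0=2
T0.r0=1 T1.r0=0
T0.r0=1 T1.r0=2
T0.r0=2 T1.r0=0
T0.r0=2 T1.r0=2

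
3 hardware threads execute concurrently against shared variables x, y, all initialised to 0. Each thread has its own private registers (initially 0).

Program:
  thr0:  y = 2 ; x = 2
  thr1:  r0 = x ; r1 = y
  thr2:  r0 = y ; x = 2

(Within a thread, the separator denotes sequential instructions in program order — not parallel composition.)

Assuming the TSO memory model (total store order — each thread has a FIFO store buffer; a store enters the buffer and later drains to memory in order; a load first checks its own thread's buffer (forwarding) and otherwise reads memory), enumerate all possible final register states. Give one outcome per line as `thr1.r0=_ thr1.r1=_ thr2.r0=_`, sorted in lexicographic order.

outcome vector order: (thr1.r0,thr1.r1,thr2.r0)
|TSO outcomes| = 7

thr1.r0=0 thr1.r1=0 thr2.r0=0
thr1.r0=0 thr1.r1=0 thr2.r0=2
thr1.r0=0 thr1.r1=2 thr2.r0=0
thr1.r0=0 thr1.r1=2 thr2.r0=2
thr1.r0=2 thr1.r1=0 thr2.r0=0
thr1.r0=2 thr1.r1=2 thr2.r0=0
thr1.r0=2 thr1.r1=2 thr2.r0=2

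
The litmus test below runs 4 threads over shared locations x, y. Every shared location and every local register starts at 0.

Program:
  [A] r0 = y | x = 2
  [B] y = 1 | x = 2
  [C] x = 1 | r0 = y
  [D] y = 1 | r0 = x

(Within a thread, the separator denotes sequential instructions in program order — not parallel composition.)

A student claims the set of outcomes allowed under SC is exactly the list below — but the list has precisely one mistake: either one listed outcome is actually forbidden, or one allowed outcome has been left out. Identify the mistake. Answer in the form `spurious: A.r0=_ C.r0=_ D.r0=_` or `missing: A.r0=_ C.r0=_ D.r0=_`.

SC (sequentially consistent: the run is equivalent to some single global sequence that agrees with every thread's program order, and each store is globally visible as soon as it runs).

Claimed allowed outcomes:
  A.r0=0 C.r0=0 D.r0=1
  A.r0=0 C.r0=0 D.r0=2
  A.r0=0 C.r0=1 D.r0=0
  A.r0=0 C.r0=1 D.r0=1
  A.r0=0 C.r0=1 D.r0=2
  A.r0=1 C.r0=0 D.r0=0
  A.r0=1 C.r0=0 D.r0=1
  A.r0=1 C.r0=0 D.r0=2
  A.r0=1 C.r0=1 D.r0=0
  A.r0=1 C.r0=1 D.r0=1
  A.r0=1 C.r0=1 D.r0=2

outcome vector order: (A.r0,C.r0,D.r0)
SC: 10 outcomes — {0/0/1, 0/0/2, 0/1/0, 0/1/1, 0/1/2, 1/0/1, 1/0/2, 1/1/0, 1/1/1, 1/1/2}
claimed∖SC = {1/0/0}

spurious: A.r0=1 C.r0=0 D.r0=0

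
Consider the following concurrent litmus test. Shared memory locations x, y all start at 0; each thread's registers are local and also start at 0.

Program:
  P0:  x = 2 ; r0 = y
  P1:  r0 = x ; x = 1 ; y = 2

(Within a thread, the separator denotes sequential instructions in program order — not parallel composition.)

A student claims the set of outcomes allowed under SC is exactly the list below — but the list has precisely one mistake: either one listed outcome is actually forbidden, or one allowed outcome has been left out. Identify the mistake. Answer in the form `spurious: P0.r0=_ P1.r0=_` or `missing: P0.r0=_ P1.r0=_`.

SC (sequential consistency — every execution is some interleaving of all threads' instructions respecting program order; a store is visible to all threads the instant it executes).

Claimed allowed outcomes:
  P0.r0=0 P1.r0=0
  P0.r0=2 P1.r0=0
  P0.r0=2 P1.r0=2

missing: P0.r0=0 P1.r0=2

outcome vector order: (P0.r0,P1.r0)
SC (4): <0 0> <0 2> <2 0> <2 2>
SC∖claimed = {<0 2>}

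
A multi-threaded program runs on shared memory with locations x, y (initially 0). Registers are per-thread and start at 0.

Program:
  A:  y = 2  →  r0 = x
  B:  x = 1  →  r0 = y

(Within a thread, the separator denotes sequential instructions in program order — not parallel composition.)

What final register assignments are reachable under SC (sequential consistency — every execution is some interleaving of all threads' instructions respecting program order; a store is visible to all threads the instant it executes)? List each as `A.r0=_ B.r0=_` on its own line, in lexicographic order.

outcome vector order: (A.r0,B.r0)
|SC outcomes| = 3

A.r0=0 B.r0=2
A.r0=1 B.r0=0
A.r0=1 B.r0=2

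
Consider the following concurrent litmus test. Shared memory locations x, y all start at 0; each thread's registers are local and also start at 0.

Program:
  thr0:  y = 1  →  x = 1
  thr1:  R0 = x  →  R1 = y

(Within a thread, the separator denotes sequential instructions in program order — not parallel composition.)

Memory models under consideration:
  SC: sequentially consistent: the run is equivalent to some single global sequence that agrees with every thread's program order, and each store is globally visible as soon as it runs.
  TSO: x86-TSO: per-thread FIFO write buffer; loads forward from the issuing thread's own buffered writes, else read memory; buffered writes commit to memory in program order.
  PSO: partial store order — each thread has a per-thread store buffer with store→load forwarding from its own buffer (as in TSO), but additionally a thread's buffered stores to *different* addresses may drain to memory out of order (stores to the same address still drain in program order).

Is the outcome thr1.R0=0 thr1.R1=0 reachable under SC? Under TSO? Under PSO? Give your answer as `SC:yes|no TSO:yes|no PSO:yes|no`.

outcome vector order: (thr1.R0,thr1.R1)
SC (3): <0 0>, <0 1>, <1 1>
TSO (3): <0 0>, <0 1>, <1 1>
PSO (4): <0 0>, <0 1>, <1 0>, <1 1>
target <0 0> ∈ {SC,TSO,PSO}

SC:yes TSO:yes PSO:yes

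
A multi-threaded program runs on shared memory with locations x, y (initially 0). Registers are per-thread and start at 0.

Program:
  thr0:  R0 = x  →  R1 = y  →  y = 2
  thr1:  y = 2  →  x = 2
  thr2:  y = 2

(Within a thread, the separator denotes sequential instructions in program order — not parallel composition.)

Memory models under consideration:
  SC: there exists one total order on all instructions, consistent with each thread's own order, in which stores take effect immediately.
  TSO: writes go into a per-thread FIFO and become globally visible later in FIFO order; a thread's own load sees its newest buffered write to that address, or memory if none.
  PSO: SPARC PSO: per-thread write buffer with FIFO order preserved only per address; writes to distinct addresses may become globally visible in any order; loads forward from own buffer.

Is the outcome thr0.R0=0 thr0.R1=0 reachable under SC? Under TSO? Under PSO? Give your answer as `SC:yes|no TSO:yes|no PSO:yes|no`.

outcome vector order: (thr0.R0,thr0.R1)
SC: 3 outcomes — {<0 0>; <0 2>; <2 2>}
TSO: 3 outcomes — {<0 0>; <0 2>; <2 2>}
PSO: 4 outcomes — {<0 0>; <0 2>; <2 0>; <2 2>}
target <0 0> ∈ {SC,TSO,PSO}

SC:yes TSO:yes PSO:yes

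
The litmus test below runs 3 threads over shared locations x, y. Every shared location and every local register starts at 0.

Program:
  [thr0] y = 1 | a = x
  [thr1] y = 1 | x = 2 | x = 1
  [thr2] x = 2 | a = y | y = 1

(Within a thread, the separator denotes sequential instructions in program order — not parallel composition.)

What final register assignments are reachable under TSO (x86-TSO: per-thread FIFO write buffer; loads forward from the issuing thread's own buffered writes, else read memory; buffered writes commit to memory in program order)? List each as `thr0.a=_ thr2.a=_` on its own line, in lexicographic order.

thr0.a=0 thr2.a=0
thr0.a=0 thr2.a=1
thr0.a=1 thr2.a=0
thr0.a=1 thr2.a=1
thr0.a=2 thr2.a=0
thr0.a=2 thr2.a=1

outcome vector order: (thr0.a,thr2.a)
|TSO outcomes| = 6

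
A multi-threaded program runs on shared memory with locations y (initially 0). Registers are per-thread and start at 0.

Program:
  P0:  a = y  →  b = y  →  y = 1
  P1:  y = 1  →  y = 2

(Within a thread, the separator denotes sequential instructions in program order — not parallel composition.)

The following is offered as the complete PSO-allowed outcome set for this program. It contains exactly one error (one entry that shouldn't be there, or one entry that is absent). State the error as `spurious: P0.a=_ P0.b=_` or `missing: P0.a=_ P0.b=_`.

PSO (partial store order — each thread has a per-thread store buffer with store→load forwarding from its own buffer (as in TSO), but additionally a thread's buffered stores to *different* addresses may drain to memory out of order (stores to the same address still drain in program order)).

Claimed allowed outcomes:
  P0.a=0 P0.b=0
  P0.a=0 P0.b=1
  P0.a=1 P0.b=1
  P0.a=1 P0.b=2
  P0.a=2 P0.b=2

missing: P0.a=0 P0.b=2

outcome vector order: (P0.a,P0.b)
[PSO] allowed = {0/0; 0/1; 0/2; 1/1; 1/2; 2/2}
PSO∖claimed = {0/2}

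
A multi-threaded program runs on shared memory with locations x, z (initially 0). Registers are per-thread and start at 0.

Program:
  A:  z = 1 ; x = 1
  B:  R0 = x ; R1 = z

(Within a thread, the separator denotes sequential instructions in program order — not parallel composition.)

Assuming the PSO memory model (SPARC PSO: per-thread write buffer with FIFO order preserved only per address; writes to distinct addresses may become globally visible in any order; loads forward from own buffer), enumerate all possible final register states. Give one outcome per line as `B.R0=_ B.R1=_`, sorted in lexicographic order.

outcome vector order: (B.R0,B.R1)
|PSO outcomes| = 4

B.R0=0 B.R1=0
B.R0=0 B.R1=1
B.R0=1 B.R1=0
B.R0=1 B.R1=1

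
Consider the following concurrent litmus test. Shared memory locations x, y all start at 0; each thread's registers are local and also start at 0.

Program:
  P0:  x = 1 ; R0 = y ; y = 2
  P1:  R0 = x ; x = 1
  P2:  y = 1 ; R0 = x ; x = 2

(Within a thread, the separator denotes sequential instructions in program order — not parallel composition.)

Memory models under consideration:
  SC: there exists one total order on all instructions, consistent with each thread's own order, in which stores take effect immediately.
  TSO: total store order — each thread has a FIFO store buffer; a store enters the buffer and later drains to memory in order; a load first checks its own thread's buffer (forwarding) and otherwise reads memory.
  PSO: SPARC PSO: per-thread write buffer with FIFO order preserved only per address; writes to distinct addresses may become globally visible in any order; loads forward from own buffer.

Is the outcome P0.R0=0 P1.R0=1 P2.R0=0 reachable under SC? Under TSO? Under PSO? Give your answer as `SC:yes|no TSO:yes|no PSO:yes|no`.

outcome vector order: (P0.R0,P1.R0,P2.R0)
SC: 9 outcomes — {<0 0 1>, <0 1 1>, <0 2 1>, <1 0 0>, <1 0 1>, <1 1 0>, <1 1 1>, <1 2 0>, <1 2 1>}
TSO: 12 outcomes — {<0 0 0>, <0 0 1>, <0 1 0>, <0 1 1>, <0 2 0>, <0 2 1>, <1 0 0>, <1 0 1>, <1 1 0>, <1 1 1>, <1 2 0>, <1 2 1>}
PSO: 12 outcomes — {<0 0 0>, <0 0 1>, <0 1 0>, <0 1 1>, <0 2 0>, <0 2 1>, <1 0 0>, <1 0 1>, <1 1 0>, <1 1 1>, <1 2 0>, <1 2 1>}
target <0 1 0> ∈ {TSO,PSO}

SC:no TSO:yes PSO:yes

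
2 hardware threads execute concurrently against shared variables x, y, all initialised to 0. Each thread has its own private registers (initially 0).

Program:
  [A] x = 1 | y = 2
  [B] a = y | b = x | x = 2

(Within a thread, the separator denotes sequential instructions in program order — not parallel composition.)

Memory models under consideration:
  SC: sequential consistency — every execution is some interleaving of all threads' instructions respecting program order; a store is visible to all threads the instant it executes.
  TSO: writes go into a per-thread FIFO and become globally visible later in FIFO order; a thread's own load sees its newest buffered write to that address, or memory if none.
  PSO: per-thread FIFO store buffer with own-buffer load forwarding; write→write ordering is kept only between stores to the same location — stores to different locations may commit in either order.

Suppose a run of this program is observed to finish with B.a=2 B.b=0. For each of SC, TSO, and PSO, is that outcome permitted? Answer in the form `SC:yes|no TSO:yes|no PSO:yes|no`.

outcome vector order: (B.a,B.b)
[SC] allowed = {(0,0); (0,1); (2,1)}
[TSO] allowed = {(0,0); (0,1); (2,1)}
[PSO] allowed = {(0,0); (0,1); (2,0); (2,1)}
target (2,0) ∈ {PSO}

SC:no TSO:no PSO:yes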